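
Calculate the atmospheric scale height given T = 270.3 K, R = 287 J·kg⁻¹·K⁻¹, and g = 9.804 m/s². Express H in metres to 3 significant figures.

H ≈ 7910 m

The scale height of an isothermal atmosphere is H = RT/g.
H = 287 × 270.3 / 9.804 = 77576/9.804 = 7912.7 m.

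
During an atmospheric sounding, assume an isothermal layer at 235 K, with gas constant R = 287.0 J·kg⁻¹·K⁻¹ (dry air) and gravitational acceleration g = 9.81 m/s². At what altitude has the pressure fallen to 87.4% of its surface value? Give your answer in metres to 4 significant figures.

z ≈ 925.9 m

Scale height: H = RT/g = 287.0 × 235 / 9.81 = 6875.1 m.
Set P/P₀ = exp(−z/H) = 0.874, so z = −H ln(0.874).
−ln(0.874) = 0.13467; z = 6875.1 × 0.13467 = 925.87 m.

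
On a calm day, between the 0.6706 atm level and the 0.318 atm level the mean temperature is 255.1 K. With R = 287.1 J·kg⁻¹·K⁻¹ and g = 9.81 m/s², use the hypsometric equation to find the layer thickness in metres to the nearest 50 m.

Hypsometric equation: Δz = (R T̄/g) ln(P₁/P₂).
R T̄/g = 287.1 × 255.1 / 9.81 = 7465.8 m.
ln(0.6706/0.318) = ln(2.1088) = 0.74612.
Δz = 7465.8 × 0.74612 = 5570.4 m.

Δz ≈ 5550 m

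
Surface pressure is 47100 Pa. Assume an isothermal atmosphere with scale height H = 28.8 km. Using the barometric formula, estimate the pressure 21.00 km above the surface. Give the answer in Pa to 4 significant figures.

Barometric formula: P = P₀ exp(−z/H).
z/H = 21000/28800 = 0.72917; exp(−0.72917) = 0.48231.
P = 47100 × 0.48231 = 22717 Pa.

P ≈ 22720 Pa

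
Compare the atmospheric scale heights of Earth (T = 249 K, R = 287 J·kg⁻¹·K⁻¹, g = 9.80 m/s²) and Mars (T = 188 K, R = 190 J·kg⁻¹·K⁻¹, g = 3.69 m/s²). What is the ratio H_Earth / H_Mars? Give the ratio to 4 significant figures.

H_Earth/H_Mars ≈ 0.7533

H = RT/g for each body.
H_Earth = 287 × 249 / 9.80 = 7292.1 m.
H_Mars = 190 × 188 / 3.69 = 9680.2 m.
H_Earth/H_Mars = 7292.1/9680.2 = 0.75330.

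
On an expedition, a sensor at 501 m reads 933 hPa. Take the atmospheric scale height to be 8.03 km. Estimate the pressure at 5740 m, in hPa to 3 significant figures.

P ≈ 486 hPa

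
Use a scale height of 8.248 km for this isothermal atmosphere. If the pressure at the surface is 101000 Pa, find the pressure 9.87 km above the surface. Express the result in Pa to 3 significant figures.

P ≈ 30500 Pa

Barometric formula: P = P₀ exp(−z/H).
z/H = 9870.0/8248.0 = 1.1967; exp(−1.1967) = 0.30219.
P = 101000 × 0.30219 = 30521 Pa.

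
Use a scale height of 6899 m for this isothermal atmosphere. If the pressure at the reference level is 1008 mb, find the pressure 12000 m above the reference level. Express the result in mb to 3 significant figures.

P ≈ 177 mb

Barometric formula: P = P₀ exp(−z/H).
z/H = 12000/6899.0 = 1.7394; exp(−1.7394) = 0.17563.
P = 1008 × 0.17563 = 177.04 mb.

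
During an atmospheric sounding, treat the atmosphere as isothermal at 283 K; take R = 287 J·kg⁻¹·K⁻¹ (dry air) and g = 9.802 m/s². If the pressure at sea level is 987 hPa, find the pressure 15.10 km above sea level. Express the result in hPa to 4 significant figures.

P ≈ 159.5 hPa

Scale height: H = RT/g = 287 × 283 / 9.802 = 8286.2 m.
Barometric formula: P = P₀ exp(−z/H).
z/H = 15100/8286.2 = 1.8223; exp(−1.8223) = 0.16165.
P = 987 × 0.16165 = 159.55 hPa.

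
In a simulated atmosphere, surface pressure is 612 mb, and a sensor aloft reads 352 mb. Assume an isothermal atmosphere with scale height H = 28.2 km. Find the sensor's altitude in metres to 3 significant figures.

z ≈ 15600 m

Invert the barometric formula: z = H ln(P₀/P).
P₀/P = 612/352 = 1.7386; ln(1.7386) = 0.55308.
z = 28200 × 0.55308 = 15597 m.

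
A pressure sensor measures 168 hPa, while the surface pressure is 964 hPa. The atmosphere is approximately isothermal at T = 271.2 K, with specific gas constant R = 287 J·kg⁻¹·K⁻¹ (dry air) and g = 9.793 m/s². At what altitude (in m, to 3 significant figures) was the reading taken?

Scale height: H = RT/g = 287 × 271.2 / 9.793 = 7948.0 m.
Invert the barometric formula: z = H ln(P₀/P).
P₀/P = 964/168 = 5.7381; ln(5.7381) = 1.7471.
z = 7948.0 × 1.7471 = 13886 m.

z ≈ 13900 m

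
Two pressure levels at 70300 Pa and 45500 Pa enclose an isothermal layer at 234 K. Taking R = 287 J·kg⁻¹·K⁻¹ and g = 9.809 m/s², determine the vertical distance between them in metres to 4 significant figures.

Δz ≈ 2979 m

Hypsometric equation: Δz = (R T̄/g) ln(P₁/P₂).
R T̄/g = 287 × 234 / 9.809 = 6846.6 m.
ln(70300/45500) = ln(1.5451) = 0.43509.
Δz = 6846.6 × 0.43509 = 2978.9 m.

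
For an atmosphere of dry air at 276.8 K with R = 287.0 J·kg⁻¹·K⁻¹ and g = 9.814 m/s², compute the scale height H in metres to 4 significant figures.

The scale height of an isothermal atmosphere is H = RT/g.
H = 287.0 × 276.8 / 9.814 = 79442/9.814 = 8094.8 m.

H ≈ 8095 m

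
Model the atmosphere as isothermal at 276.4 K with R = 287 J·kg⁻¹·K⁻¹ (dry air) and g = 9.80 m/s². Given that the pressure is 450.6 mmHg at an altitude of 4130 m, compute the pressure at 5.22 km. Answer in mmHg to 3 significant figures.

Scale height: H = RT/g = 287 × 276.4 / 9.80 = 8094.6 m.
Between two levels, P₂ = P₁ exp(−Δz/H) with Δz = z₂ − z₁.
Δz = 5220.0 − 4130.0 = 1090.0 m; Δz/H = 1090.0/8094.6 = 0.13466.
P₂ = 450.6 × exp(−0.13466) = 450.6 × 0.87401 = 393.83 mmHg.

P ≈ 394 mmHg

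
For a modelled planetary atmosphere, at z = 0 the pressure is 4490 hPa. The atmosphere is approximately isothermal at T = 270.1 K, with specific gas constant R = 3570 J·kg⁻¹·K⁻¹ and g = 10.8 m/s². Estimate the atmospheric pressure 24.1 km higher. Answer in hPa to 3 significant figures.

P ≈ 3430 hPa

Scale height: H = RT/g = 3570 × 270.1 / 10.8 = 89283 m.
Barometric formula: P = P₀ exp(−z/H).
z/H = 24100/89283 = 0.26993; exp(−0.26993) = 0.76343.
P = 4490 × 0.76343 = 3427.8 hPa.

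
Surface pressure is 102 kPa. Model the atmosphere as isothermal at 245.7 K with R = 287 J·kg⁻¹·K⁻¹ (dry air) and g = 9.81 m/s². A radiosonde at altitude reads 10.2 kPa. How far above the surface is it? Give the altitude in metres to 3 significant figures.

Scale height: H = RT/g = 287 × 245.7 / 9.81 = 7188.2 m.
Invert the barometric formula: z = H ln(P₀/P).
P₀/P = 102/10.2 = 10.000; ln(10.000) = 2.3026.
z = 7188.2 × 2.3026 = 16552 m.

z ≈ 16600 m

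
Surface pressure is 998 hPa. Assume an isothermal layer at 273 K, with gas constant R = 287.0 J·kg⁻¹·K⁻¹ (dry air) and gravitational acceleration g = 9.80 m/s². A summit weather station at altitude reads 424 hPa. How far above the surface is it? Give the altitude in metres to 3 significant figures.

z ≈ 6840 m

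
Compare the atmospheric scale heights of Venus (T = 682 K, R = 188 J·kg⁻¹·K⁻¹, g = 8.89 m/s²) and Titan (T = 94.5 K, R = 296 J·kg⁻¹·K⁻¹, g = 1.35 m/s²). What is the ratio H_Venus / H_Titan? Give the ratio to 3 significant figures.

H_Venus/H_Titan ≈ 0.696

H = RT/g for each body.
H_Venus = 188 × 682 / 8.89 = 14422 m.
H_Titan = 296 × 94.5 / 1.35 = 20720 m.
H_Venus/H_Titan = 14422/20720 = 0.69604.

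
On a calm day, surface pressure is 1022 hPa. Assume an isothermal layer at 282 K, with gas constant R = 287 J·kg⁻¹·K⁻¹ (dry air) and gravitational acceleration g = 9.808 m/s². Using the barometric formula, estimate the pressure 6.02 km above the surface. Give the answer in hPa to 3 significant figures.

P ≈ 493 hPa

Scale height: H = RT/g = 287 × 282 / 9.808 = 8251.8 m.
Barometric formula: P = P₀ exp(−z/H).
z/H = 6020.0/8251.8 = 0.72954; exp(−0.72954) = 0.48213.
P = 1022 × 0.48213 = 492.74 hPa.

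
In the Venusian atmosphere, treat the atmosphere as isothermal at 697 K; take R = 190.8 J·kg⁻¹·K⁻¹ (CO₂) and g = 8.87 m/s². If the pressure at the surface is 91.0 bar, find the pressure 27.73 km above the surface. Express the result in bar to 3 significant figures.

Scale height: H = RT/g = 190.8 × 697 / 8.87 = 14993 m.
Barometric formula: P = P₀ exp(−z/H).
z/H = 27730/14993 = 1.8495; exp(−1.8495) = 0.15732.
P = 91.0 × 0.15732 = 14.316 bar.

P ≈ 14.3 bar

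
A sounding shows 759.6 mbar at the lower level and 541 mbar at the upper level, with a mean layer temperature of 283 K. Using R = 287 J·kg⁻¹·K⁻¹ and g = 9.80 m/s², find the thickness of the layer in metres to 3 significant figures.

Δz ≈ 2810 m

Hypsometric equation: Δz = (R T̄/g) ln(P₁/P₂).
R T̄/g = 287 × 283 / 9.80 = 8287.9 m.
ln(759.6/541) = ln(1.4041) = 0.33940.
Δz = 8287.9 × 0.33940 = 2812.9 m.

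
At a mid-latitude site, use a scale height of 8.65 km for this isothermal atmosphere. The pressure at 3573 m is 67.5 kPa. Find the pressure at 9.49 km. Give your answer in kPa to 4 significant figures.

Between two levels, P₂ = P₁ exp(−Δz/H) with Δz = z₂ − z₁.
Δz = 9490.0 − 3573.0 = 5917.0 m; Δz/H = 5917.0/8650.0 = 0.68405.
P₂ = 67.5 × exp(−0.68405) = 67.5 × 0.50457 = 34.058 kPa.

P ≈ 34.06 kPa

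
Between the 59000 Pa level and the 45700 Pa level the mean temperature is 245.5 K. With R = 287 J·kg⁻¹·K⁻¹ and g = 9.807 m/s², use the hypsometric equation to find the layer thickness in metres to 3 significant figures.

Δz ≈ 1840 m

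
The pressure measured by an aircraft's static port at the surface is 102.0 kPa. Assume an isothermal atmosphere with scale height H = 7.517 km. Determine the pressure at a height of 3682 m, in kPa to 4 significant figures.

Barometric formula: P = P₀ exp(−z/H).
z/H = 3682.0/7517.0 = 0.48982; exp(−0.48982) = 0.61274.
P = 102.0 × 0.61274 = 62.499 kPa.

P ≈ 62.50 kPa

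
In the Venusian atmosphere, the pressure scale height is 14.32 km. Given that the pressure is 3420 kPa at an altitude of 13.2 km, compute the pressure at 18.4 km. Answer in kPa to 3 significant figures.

P ≈ 2380 kPa

Between two levels, P₂ = P₁ exp(−Δz/H) with Δz = z₂ − z₁.
Δz = 18400 − 13200 = 5200.0 m; Δz/H = 5200.0/14320 = 0.36313.
P₂ = 3420 × exp(−0.36313) = 3420 × 0.69550 = 2378.6 kPa.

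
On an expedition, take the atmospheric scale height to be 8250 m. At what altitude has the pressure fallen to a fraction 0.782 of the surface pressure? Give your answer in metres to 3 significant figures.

Set P/P₀ = exp(−z/H) = 0.782, so z = −H ln(0.782).
−ln(0.782) = 0.24590; z = 8250.0 × 0.24590 = 2028.7 m.

z ≈ 2030 m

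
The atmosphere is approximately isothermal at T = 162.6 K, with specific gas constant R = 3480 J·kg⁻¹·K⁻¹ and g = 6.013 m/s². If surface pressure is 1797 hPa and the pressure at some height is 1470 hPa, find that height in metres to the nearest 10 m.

Scale height: H = RT/g = 3480 × 162.6 / 6.013 = 94104 m.
Invert the barometric formula: z = H ln(P₀/P).
P₀/P = 1797/1470 = 1.2224; ln(1.2224) = 0.20082.
z = 94104 × 0.20082 = 18898 m.

z ≈ 18900 m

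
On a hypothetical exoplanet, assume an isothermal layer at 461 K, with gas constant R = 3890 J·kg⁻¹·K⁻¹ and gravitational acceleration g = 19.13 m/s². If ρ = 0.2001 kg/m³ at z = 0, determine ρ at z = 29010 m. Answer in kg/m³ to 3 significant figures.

Scale height: H = RT/g = 3890 × 461 / 19.13 = 93742 m.
In an isothermal atmosphere, density decays like pressure: ρ = ρ₀ exp(−z/H).
z/H = 29010/93742 = 0.30947; exp(−0.30947) = 0.73384.
ρ = 0.2001 × 0.73384 = 0.14684 kg/m³.

ρ ≈ 0.147 kg/m³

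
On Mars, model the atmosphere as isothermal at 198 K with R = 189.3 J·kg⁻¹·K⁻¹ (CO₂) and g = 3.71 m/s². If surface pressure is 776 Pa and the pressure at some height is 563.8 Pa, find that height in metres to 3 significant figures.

Scale height: H = RT/g = 189.3 × 198 / 3.71 = 10103 m.
Invert the barometric formula: z = H ln(P₀/P).
P₀/P = 776/563.8 = 1.3764; ln(1.3764) = 0.31947.
z = 10103 × 0.31947 = 3227.6 m.

z ≈ 3230 m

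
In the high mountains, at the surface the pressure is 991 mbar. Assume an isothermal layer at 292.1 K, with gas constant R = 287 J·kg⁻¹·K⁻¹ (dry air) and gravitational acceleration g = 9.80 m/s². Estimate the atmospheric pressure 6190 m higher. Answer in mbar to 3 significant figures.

P ≈ 481 mbar

Scale height: H = RT/g = 287 × 292.1 / 9.80 = 8554.4 m.
Barometric formula: P = P₀ exp(−z/H).
z/H = 6190.0/8554.4 = 0.72360; exp(−0.72360) = 0.48500.
P = 991 × 0.48500 = 480.63 mbar.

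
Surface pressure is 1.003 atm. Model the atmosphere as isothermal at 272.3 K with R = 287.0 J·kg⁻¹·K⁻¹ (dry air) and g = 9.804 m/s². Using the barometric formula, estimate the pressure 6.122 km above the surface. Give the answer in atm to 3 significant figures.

Scale height: H = RT/g = 287.0 × 272.3 / 9.804 = 7971.2 m.
Barometric formula: P = P₀ exp(−z/H).
z/H = 6122.0/7971.2 = 0.76801; exp(−0.76801) = 0.46394.
P = 1.003 × 0.46394 = 0.46533 atm.

P ≈ 0.465 atm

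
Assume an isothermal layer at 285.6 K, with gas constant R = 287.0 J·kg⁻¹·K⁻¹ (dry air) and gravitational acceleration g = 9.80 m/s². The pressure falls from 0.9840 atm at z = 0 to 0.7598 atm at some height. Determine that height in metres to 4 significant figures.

z ≈ 2163 m

Scale height: H = RT/g = 287.0 × 285.6 / 9.80 = 8364.0 m.
Invert the barometric formula: z = H ln(P₀/P).
P₀/P = 0.9840/0.7598 = 1.2951; ln(1.2951) = 0.25859.
z = 8364.0 × 0.25859 = 2162.8 m.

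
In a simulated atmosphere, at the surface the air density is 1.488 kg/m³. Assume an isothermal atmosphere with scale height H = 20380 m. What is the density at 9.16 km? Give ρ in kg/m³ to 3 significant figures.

In an isothermal atmosphere, density decays like pressure: ρ = ρ₀ exp(−z/H).
z/H = 9160.0/20380 = 0.44946; exp(−0.44946) = 0.63797.
ρ = 1.488 × 0.63797 = 0.94930 kg/m³.

ρ ≈ 0.949 kg/m³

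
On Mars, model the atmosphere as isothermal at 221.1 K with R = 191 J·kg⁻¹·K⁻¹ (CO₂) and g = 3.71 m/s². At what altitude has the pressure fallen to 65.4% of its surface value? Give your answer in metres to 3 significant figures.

z ≈ 4830 m

Scale height: H = RT/g = 191 × 221.1 / 3.71 = 11383 m.
Set P/P₀ = exp(−z/H) = 0.654, so z = −H ln(0.654).
−ln(0.654) = 0.42465; z = 11383 × 0.42465 = 4833.8 m.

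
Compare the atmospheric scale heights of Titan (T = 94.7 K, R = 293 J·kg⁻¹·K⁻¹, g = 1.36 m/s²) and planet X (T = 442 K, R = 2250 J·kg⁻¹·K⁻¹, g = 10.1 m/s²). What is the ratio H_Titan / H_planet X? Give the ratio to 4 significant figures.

H = RT/g for each body.
H_Titan = 293 × 94.7 / 1.36 = 20402 m.
H_planet X = 2250 × 442 / 10.1 = 98465 m.
H_Titan/H_planet X = 20402/98465 = 0.20720.

H_Titan/H_planet X ≈ 0.2072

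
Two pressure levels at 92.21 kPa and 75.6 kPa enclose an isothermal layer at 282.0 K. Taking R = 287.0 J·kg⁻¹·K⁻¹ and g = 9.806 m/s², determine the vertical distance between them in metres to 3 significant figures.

Hypsometric equation: Δz = (R T̄/g) ln(P₁/P₂).
R T̄/g = 287.0 × 282.0 / 9.806 = 8253.5 m.
ln(92.21/75.6) = ln(1.2197) = 0.19860.
Δz = 8253.5 × 0.19860 = 1639.1 m.

Δz ≈ 1640 m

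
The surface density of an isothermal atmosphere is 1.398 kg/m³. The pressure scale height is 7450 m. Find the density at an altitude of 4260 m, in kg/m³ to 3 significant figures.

In an isothermal atmosphere, density decays like pressure: ρ = ρ₀ exp(−z/H).
z/H = 4260.0/7450.0 = 0.57181; exp(−0.57181) = 0.56450.
ρ = 1.398 × 0.56450 = 0.78917 kg/m³.

ρ ≈ 0.789 kg/m³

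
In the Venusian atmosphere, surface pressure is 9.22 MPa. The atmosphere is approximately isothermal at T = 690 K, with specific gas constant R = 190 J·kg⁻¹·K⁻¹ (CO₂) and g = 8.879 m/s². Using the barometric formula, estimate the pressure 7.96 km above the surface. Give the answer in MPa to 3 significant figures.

Scale height: H = RT/g = 190 × 690 / 8.879 = 14765 m.
Barometric formula: P = P₀ exp(−z/H).
z/H = 7960.0/14765 = 0.53911; exp(−0.53911) = 0.58327.
P = 9.22 × 0.58327 = 5.3777 MPa.

P ≈ 5.38 MPa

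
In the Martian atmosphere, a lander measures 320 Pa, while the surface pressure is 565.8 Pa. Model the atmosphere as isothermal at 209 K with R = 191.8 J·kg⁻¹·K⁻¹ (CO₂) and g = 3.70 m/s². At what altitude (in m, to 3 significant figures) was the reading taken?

z ≈ 6170 m

Scale height: H = RT/g = 191.8 × 209 / 3.70 = 10834 m.
Invert the barometric formula: z = H ln(P₀/P).
P₀/P = 565.8/320 = 1.7681; ln(1.7681) = 0.56991.
z = 10834 × 0.56991 = 6174.4 m.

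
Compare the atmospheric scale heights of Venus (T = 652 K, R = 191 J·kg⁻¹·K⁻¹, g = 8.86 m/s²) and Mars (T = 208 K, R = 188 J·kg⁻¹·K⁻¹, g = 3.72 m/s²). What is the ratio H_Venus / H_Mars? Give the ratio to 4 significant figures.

H = RT/g for each body.
H_Venus = 191 × 652 / 8.86 = 14056 m.
H_Mars = 188 × 208 / 3.72 = 10512 m.
H_Venus/H_Mars = 14056/10512 = 1.3371.

H_Venus/H_Mars ≈ 1.337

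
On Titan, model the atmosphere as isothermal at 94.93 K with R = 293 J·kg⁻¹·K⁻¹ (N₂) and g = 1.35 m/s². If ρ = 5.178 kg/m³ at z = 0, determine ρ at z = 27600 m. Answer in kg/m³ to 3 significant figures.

ρ ≈ 1.36 kg/m³

Scale height: H = RT/g = 293 × 94.93 / 1.35 = 20603 m.
In an isothermal atmosphere, density decays like pressure: ρ = ρ₀ exp(−z/H).
z/H = 27600/20603 = 1.3396; exp(−1.3396) = 0.26195.
ρ = 5.178 × 0.26195 = 1.3564 kg/m³.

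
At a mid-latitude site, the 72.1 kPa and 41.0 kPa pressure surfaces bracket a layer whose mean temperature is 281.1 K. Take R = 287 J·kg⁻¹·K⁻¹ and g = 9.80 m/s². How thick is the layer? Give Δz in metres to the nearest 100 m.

Hypsometric equation: Δz = (R T̄/g) ln(P₁/P₂).
R T̄/g = 287 × 281.1 / 9.80 = 8232.2 m.
ln(72.1/41.0) = ln(1.7585) = 0.56446.
Δz = 8232.2 × 0.56446 = 4646.7 m.

Δz ≈ 4600 m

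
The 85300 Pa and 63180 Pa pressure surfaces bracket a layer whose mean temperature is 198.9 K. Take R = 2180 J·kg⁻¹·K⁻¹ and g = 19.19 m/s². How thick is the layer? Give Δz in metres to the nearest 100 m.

Δz ≈ 6800 m

Hypsometric equation: Δz = (R T̄/g) ln(P₁/P₂).
R T̄/g = 2180 × 198.9 / 19.19 = 22595 m.
ln(85300/63180) = ln(1.3501) = 0.30018.
Δz = 22595 × 0.30018 = 6782.6 m.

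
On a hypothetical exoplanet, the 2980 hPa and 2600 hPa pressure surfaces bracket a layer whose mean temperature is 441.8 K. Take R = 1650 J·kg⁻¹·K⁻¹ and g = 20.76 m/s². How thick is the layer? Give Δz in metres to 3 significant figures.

Hypsometric equation: Δz = (R T̄/g) ln(P₁/P₂).
R T̄/g = 1650 × 441.8 / 20.76 = 35114 m.
ln(2980/2600) = ln(1.1462) = 0.13645.
Δz = 35114 × 0.13645 = 4791.3 m.

Δz ≈ 4790 m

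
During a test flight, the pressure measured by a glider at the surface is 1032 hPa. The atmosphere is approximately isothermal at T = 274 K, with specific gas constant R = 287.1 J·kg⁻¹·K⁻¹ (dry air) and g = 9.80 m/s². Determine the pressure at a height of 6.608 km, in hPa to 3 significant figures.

P ≈ 453 hPa

Scale height: H = RT/g = 287.1 × 274 / 9.80 = 8027.1 m.
Barometric formula: P = P₀ exp(−z/H).
z/H = 6608.0/8027.1 = 0.82321; exp(−0.82321) = 0.43902.
P = 1032 × 0.43902 = 453.07 hPa.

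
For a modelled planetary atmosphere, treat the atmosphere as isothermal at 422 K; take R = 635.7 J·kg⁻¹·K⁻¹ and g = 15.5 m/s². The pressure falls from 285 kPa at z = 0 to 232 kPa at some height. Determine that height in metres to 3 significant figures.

z ≈ 3560 m

Scale height: H = RT/g = 635.7 × 422 / 15.5 = 17307 m.
Invert the barometric formula: z = H ln(P₀/P).
P₀/P = 285/232 = 1.2284; ln(1.2284) = 0.20571.
z = 17307 × 0.20571 = 3560.2 m.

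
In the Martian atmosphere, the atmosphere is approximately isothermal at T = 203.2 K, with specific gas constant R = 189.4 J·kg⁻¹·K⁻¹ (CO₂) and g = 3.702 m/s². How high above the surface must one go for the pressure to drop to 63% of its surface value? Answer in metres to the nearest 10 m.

z ≈ 4800 m

Scale height: H = RT/g = 189.4 × 203.2 / 3.702 = 10396 m.
Set P/P₀ = exp(−z/H) = 0.63, so z = −H ln(0.63).
−ln(0.63) = 0.46204; z = 10396 × 0.46204 = 4803.4 m.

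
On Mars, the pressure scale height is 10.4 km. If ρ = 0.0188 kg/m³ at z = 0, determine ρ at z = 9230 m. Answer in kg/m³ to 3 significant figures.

ρ ≈ 0.00774 kg/m³

In an isothermal atmosphere, density decays like pressure: ρ = ρ₀ exp(−z/H).
z/H = 9230.0/10400 = 0.88750; exp(−0.88750) = 0.41168.
ρ = 0.0188 × 0.41168 = 0.0077396 kg/m³.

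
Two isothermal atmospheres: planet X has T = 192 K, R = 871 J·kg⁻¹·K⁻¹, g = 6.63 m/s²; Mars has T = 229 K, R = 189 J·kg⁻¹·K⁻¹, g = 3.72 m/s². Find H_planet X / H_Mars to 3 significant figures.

H = RT/g for each body.
H_planet X = 871 × 192 / 6.63 = 25224 m.
H_Mars = 189 × 229 / 3.72 = 11635 m.
H_planet X/H_Mars = 25224/11635 = 2.1679.

H_planet X/H_Mars ≈ 2.17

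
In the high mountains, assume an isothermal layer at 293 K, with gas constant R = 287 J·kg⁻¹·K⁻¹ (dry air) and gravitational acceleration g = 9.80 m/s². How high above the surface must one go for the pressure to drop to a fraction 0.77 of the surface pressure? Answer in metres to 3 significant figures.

z ≈ 2240 m

Scale height: H = RT/g = 287 × 293 / 9.80 = 8580.7 m.
Set P/P₀ = exp(−z/H) = 0.77, so z = −H ln(0.77).
−ln(0.77) = 0.26136; z = 8580.7 × 0.26136 = 2242.7 m.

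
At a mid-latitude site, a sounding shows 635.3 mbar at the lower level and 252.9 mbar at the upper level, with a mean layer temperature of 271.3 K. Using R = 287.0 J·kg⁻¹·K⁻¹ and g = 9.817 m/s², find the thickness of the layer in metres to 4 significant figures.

Δz ≈ 7306 m

Hypsometric equation: Δz = (R T̄/g) ln(P₁/P₂).
R T̄/g = 287.0 × 271.3 / 9.817 = 7931.5 m.
ln(635.3/252.9) = ln(2.5121) = 0.92112.
Δz = 7931.5 × 0.92112 = 7305.9 m.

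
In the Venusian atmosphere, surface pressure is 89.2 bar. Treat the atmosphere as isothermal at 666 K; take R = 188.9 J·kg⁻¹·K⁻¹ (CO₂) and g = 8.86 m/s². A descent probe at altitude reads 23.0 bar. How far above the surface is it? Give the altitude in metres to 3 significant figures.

Scale height: H = RT/g = 188.9 × 666 / 8.86 = 14199 m.
Invert the barometric formula: z = H ln(P₀/P).
P₀/P = 89.2/23.0 = 3.8783; ln(3.8783) = 1.3554.
z = 14199 × 1.3554 = 19245 m.

z ≈ 19200 m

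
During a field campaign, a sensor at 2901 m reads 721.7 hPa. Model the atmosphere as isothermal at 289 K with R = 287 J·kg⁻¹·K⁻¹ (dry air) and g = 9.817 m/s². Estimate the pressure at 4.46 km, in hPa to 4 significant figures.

P ≈ 600.1 hPa

Scale height: H = RT/g = 287 × 289 / 9.817 = 8448.9 m.
Between two levels, P₂ = P₁ exp(−Δz/H) with Δz = z₂ − z₁.
Δz = 4460.0 − 2901.0 = 1559.0 m; Δz/H = 1559.0/8448.9 = 0.18452.
P₂ = 721.7 × exp(−0.18452) = 721.7 × 0.83150 = 600.09 hPa.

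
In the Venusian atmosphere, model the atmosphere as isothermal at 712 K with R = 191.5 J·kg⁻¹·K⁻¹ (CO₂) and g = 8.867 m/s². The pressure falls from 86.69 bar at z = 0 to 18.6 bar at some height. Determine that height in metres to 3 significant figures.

Scale height: H = RT/g = 191.5 × 712 / 8.867 = 15377 m.
Invert the barometric formula: z = H ln(P₀/P).
P₀/P = 86.69/18.6 = 4.6608; ln(4.6608) = 1.5392.
z = 15377 × 1.5392 = 23668 m.

z ≈ 23700 m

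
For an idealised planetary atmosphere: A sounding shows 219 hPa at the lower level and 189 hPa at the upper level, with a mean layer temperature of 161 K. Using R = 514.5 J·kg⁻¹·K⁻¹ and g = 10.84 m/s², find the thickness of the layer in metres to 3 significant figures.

Δz ≈ 1130 m

Hypsometric equation: Δz = (R T̄/g) ln(P₁/P₂).
R T̄/g = 514.5 × 161 / 10.84 = 7641.6 m.
ln(219/189) = ln(1.1587) = 0.14730.
Δz = 7641.6 × 0.14730 = 1125.6 m.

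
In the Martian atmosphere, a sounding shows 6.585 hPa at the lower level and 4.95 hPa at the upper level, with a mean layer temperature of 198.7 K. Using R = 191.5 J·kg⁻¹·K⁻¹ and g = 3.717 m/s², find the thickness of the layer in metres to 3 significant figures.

Hypsometric equation: Δz = (R T̄/g) ln(P₁/P₂).
R T̄/g = 191.5 × 198.7 / 3.717 = 10237 m.
ln(6.585/4.95) = ln(1.3303) = 0.28540.
Δz = 10237 × 0.28540 = 2921.6 m.

Δz ≈ 2920 m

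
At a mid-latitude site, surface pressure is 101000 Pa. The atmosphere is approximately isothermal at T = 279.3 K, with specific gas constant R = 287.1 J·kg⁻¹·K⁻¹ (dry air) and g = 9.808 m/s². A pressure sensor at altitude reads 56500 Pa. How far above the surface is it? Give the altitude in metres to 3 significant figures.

Scale height: H = RT/g = 287.1 × 279.3 / 9.808 = 8175.7 m.
Invert the barometric formula: z = H ln(P₀/P).
P₀/P = 101000/56500 = 1.7876; ln(1.7876) = 0.58087.
z = 8175.7 × 0.58087 = 4749.0 m.

z ≈ 4750 m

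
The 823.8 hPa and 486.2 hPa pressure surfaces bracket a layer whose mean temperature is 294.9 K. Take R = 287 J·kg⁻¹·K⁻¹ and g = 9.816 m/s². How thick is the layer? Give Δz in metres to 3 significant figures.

Hypsometric equation: Δz = (R T̄/g) ln(P₁/P₂).
R T̄/g = 287 × 294.9 / 9.816 = 8622.3 m.
ln(823.8/486.2) = ln(1.6944) = 0.52733.
Δz = 8622.3 × 0.52733 = 4546.8 m.

Δz ≈ 4550 m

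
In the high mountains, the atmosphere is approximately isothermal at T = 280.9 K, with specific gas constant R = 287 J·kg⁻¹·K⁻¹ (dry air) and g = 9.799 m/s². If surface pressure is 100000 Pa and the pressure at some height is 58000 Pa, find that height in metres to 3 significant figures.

z ≈ 4480 m

Scale height: H = RT/g = 287 × 280.9 / 9.799 = 8227.2 m.
Invert the barometric formula: z = H ln(P₀/P).
P₀/P = 100000/58000 = 1.7241; ln(1.7241) = 0.54471.
z = 8227.2 × 0.54471 = 4481.4 m.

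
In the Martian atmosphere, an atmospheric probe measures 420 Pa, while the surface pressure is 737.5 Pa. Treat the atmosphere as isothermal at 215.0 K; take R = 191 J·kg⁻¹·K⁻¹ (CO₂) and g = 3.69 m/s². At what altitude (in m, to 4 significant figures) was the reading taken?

Scale height: H = RT/g = 191 × 215.0 / 3.69 = 11129 m.
Invert the barometric formula: z = H ln(P₀/P).
P₀/P = 737.5/420 = 1.7560; ln(1.7560) = 0.56304.
z = 11129 × 0.56304 = 6266.1 m.

z ≈ 6266 m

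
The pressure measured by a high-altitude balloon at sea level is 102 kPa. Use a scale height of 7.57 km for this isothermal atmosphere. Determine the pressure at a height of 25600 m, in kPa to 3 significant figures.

P ≈ 3.47 kPa

Barometric formula: P = P₀ exp(−z/H).
z/H = 25600/7570.0 = 3.3818; exp(−3.3818) = 0.033986.
P = 102 × 0.033986 = 3.4666 kPa.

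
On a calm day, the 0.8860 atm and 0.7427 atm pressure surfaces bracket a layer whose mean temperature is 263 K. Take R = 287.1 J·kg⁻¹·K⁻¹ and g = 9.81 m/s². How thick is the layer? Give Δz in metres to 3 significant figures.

Δz ≈ 1360 m

Hypsometric equation: Δz = (R T̄/g) ln(P₁/P₂).
R T̄/g = 287.1 × 263 / 9.81 = 7697.0 m.
ln(0.8860/0.7427) = ln(1.1929) = 0.17639.
Δz = 7697.0 × 0.17639 = 1357.7 m.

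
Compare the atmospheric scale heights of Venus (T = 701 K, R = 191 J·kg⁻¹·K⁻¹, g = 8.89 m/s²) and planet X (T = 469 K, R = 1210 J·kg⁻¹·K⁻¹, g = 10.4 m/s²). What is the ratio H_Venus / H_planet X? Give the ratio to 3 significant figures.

H_Venus/H_planet X ≈ 0.276

H = RT/g for each body.
H_Venus = 191 × 701 / 8.89 = 15061 m.
H_planet X = 1210 × 469 / 10.4 = 54566 m.
H_Venus/H_planet X = 15061/54566 = 0.27601.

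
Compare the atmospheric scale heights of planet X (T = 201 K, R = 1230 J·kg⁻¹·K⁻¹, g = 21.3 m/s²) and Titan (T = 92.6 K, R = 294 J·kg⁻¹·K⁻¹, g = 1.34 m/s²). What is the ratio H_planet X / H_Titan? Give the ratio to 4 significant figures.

H = RT/g for each body.
H_planet X = 1230 × 201 / 21.3 = 11607 m.
H_Titan = 294 × 92.6 / 1.34 = 20317 m.
H_planet X/H_Titan = 11607/20317 = 0.57129.

H_planet X/H_Titan ≈ 0.5713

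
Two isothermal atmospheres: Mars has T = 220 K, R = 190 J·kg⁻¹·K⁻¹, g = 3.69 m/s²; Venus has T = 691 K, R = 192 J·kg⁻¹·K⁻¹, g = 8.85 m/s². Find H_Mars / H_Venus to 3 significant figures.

H_Mars/H_Venus ≈ 0.756

H = RT/g for each body.
H_Mars = 190 × 220 / 3.69 = 11328 m.
H_Venus = 192 × 691 / 8.85 = 14991 m.
H_Mars/H_Venus = 11328/14991 = 0.75565.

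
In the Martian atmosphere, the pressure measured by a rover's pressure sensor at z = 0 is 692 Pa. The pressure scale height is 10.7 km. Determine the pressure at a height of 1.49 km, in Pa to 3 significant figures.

P ≈ 602 Pa

Barometric formula: P = P₀ exp(−z/H).
z/H = 1490.0/10700 = 0.13925; exp(−0.13925) = 0.87001.
P = 692 × 0.87001 = 602.05 Pa.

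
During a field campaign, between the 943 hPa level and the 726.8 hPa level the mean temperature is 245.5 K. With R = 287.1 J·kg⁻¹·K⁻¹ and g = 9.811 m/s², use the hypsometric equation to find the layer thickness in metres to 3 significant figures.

Hypsometric equation: Δz = (R T̄/g) ln(P₁/P₂).
R T̄/g = 287.1 × 245.5 / 9.811 = 7184.1 m.
ln(943/726.8) = ln(1.2975) = 0.26044.
Δz = 7184.1 × 0.26044 = 1871.0 m.

Δz ≈ 1870 m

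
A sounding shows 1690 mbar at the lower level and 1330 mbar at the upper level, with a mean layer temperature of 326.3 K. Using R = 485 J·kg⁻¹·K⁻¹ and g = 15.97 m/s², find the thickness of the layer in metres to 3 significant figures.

Δz ≈ 2370 m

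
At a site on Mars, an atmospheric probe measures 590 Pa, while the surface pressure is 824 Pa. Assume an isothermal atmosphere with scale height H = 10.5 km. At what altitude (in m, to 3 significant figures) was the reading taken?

z ≈ 3510 m

Invert the barometric formula: z = H ln(P₀/P).
P₀/P = 824/590 = 1.3966; ln(1.3966) = 0.33404.
z = 10500 × 0.33404 = 3507.4 m.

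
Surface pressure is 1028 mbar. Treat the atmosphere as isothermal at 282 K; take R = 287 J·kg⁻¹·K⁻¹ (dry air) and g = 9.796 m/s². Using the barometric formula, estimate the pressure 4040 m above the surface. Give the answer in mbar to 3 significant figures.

Scale height: H = RT/g = 287 × 282 / 9.796 = 8261.9 m.
Barometric formula: P = P₀ exp(−z/H).
z/H = 4040.0/8261.9 = 0.48899; exp(−0.48899) = 0.61325.
P = 1028 × 0.61325 = 630.42 mbar.

P ≈ 630 mbar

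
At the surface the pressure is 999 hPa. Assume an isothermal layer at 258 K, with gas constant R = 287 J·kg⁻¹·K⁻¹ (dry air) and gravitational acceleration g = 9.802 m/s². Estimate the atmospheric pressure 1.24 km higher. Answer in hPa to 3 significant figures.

P ≈ 848 hPa

Scale height: H = RT/g = 287 × 258 / 9.802 = 7554.2 m.
Barometric formula: P = P₀ exp(−z/H).
z/H = 1240.0/7554.2 = 0.16415; exp(−0.16415) = 0.84861.
P = 999 × 0.84861 = 847.76 hPa.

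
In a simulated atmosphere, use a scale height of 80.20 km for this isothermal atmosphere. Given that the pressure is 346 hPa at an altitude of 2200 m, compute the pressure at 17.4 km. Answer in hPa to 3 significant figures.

P ≈ 286 hPa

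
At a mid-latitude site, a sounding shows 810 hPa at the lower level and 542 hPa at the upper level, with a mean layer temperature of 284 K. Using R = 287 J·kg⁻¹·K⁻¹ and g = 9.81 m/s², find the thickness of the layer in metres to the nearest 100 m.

Hypsometric equation: Δz = (R T̄/g) ln(P₁/P₂).
R T̄/g = 287 × 284 / 9.81 = 8308.7 m.
ln(810/542) = ln(1.4945) = 0.40179.
Δz = 8308.7 × 0.40179 = 3338.4 m.

Δz ≈ 3300 m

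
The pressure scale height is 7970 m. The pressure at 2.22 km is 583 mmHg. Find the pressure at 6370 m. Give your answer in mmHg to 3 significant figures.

P ≈ 346 mmHg

Between two levels, P₂ = P₁ exp(−Δz/H) with Δz = z₂ − z₁.
Δz = 6370.0 − 2220.0 = 4150.0 m; Δz/H = 4150.0/7970.0 = 0.52070.
P₂ = 583 × exp(−0.52070) = 583 × 0.59410 = 346.36 mmHg.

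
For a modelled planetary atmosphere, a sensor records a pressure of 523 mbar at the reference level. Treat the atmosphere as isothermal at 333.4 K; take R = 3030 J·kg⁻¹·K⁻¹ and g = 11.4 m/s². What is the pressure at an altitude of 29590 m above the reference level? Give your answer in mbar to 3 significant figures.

Scale height: H = RT/g = 3030 × 333.4 / 11.4 = 88614 m.
Barometric formula: P = P₀ exp(−z/H).
z/H = 29590/88614 = 0.33392; exp(−0.33392) = 0.71611.
P = 523 × 0.71611 = 374.53 mbar.

P ≈ 375 mbar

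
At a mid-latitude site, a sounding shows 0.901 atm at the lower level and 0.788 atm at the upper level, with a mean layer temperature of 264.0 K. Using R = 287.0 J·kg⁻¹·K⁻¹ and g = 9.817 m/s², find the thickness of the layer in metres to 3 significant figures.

Hypsometric equation: Δz = (R T̄/g) ln(P₁/P₂).
R T̄/g = 287.0 × 264.0 / 9.817 = 7718.0 m.
ln(0.901/0.788) = ln(1.1434) = 0.13401.
Δz = 7718.0 × 0.13401 = 1034.3 m.

Δz ≈ 1030 m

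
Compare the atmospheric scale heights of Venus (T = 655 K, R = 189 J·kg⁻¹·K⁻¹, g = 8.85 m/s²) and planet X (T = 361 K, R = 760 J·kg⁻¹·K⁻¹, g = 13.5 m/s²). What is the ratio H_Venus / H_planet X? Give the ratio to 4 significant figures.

H_Venus/H_planet X ≈ 0.6883

H = RT/g for each body.
H_Venus = 189 × 655 / 8.85 = 13988 m.
H_planet X = 760 × 361 / 13.5 = 20323 m.
H_Venus/H_planet X = 13988/20323 = 0.68828.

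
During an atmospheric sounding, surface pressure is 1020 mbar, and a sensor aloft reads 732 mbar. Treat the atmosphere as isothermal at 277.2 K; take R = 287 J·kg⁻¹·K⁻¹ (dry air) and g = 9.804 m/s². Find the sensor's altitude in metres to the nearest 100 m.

Scale height: H = RT/g = 287 × 277.2 / 9.804 = 8114.7 m.
Invert the barometric formula: z = H ln(P₀/P).
P₀/P = 1020/732 = 1.3934; ln(1.3934) = 0.33175.
z = 8114.7 × 0.33175 = 2692.1 m.

z ≈ 2700 m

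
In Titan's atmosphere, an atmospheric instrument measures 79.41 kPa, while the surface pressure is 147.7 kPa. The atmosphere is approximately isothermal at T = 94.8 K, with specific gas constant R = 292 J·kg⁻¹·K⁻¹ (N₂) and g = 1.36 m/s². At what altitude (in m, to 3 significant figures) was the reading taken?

Scale height: H = RT/g = 292 × 94.8 / 1.36 = 20354 m.
Invert the barometric formula: z = H ln(P₀/P).
P₀/P = 147.7/79.41 = 1.8600; ln(1.8600) = 0.62058.
z = 20354 × 0.62058 = 12631 m.

z ≈ 12600 m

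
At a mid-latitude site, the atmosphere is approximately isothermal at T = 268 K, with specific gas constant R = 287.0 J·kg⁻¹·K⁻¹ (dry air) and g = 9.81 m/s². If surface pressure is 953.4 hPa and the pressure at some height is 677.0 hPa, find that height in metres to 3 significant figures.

Scale height: H = RT/g = 287.0 × 268 / 9.81 = 7840.6 m.
Invert the barometric formula: z = H ln(P₀/P).
P₀/P = 953.4/677.0 = 1.4083; ln(1.4083) = 0.34238.
z = 7840.6 × 0.34238 = 2684.5 m.

z ≈ 2680 m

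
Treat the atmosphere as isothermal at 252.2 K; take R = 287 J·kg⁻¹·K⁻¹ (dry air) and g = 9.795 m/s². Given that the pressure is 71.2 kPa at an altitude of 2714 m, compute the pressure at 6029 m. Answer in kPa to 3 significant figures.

Scale height: H = RT/g = 287 × 252.2 / 9.795 = 7389.6 m.
Between two levels, P₂ = P₁ exp(−Δz/H) with Δz = z₂ − z₁.
Δz = 6029.0 − 2714.0 = 3315.0 m; Δz/H = 3315.0/7389.6 = 0.44860.
P₂ = 71.2 × exp(−0.44860) = 71.2 × 0.63852 = 45.463 kPa.

P ≈ 45.5 kPa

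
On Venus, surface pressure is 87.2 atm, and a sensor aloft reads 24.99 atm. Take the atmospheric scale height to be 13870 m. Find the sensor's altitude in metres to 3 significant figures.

z ≈ 17300 m

Invert the barometric formula: z = H ln(P₀/P).
P₀/P = 87.2/24.99 = 3.4894; ln(3.4894) = 1.2497.
z = 13870 × 1.2497 = 17333 m.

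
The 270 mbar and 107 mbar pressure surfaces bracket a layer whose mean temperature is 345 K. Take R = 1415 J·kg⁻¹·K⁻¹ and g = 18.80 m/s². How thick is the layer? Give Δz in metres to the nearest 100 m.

Hypsometric equation: Δz = (R T̄/g) ln(P₁/P₂).
R T̄/g = 1415 × 345 / 18.80 = 25967 m.
ln(270/107) = ln(2.5234) = 0.92561.
Δz = 25967 × 0.92561 = 24035 m.

Δz ≈ 24000 m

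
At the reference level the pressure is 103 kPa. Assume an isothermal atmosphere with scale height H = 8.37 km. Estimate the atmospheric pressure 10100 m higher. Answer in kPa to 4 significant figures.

Barometric formula: P = P₀ exp(−z/H).
z/H = 10100/8370.0 = 1.2067; exp(−1.2067) = 0.29918.
P = 103 × 0.29918 = 30.816 kPa.

P ≈ 30.82 kPa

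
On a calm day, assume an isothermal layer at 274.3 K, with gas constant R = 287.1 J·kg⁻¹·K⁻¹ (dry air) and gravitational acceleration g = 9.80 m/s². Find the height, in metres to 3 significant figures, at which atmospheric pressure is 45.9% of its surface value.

Scale height: H = RT/g = 287.1 × 274.3 / 9.80 = 8035.9 m.
Set P/P₀ = exp(−z/H) = 0.459, so z = −H ln(0.459).
−ln(0.459) = 0.77871; z = 8035.9 × 0.77871 = 6257.6 m.

z ≈ 6260 m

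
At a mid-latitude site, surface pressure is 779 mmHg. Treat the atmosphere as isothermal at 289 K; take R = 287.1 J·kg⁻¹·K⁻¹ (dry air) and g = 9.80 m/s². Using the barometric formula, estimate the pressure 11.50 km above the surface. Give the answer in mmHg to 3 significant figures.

Scale height: H = RT/g = 287.1 × 289 / 9.80 = 8466.5 m.
Barometric formula: P = P₀ exp(−z/H).
z/H = 11500/8466.5 = 1.3583; exp(−1.3583) = 0.25710.
P = 779 × 0.25710 = 200.28 mmHg.

P ≈ 200 mmHg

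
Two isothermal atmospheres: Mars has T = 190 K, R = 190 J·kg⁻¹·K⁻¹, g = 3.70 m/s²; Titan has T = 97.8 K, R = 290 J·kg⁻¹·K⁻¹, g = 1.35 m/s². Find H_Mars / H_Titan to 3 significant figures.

H = RT/g for each body.
H_Mars = 190 × 190 / 3.70 = 9756.8 m.
H_Titan = 290 × 97.8 / 1.35 = 21009 m.
H_Mars/H_Titan = 9756.8/21009 = 0.46441.

H_Mars/H_Titan ≈ 0.464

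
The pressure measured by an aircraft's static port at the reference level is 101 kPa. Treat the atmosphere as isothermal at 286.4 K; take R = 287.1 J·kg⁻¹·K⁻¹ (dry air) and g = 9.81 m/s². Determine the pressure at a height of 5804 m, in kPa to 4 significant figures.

Scale height: H = RT/g = 287.1 × 286.4 / 9.81 = 8381.8 m.
Barometric formula: P = P₀ exp(−z/H).
z/H = 5804.0/8381.8 = 0.69245; exp(−0.69245) = 0.50035.
P = 101 × 0.50035 = 50.535 kPa.

P ≈ 50.54 kPa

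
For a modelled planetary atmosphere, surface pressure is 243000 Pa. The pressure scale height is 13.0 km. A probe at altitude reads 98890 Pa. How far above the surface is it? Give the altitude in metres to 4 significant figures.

Invert the barometric formula: z = H ln(P₀/P).
P₀/P = 243000/98890 = 2.4573; ln(2.4573) = 0.89906.
z = 13000 × 0.89906 = 11688 m.

z ≈ 11690 m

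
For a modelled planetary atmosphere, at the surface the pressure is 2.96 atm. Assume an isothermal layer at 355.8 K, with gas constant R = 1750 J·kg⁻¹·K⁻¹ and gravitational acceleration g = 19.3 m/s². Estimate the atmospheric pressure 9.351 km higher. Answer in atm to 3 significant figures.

P ≈ 2.22 atm

Scale height: H = RT/g = 1750 × 355.8 / 19.3 = 32262 m.
Barometric formula: P = P₀ exp(−z/H).
z/H = 9351.0/32262 = 0.28985; exp(−0.28985) = 0.74838.
P = 2.96 × 0.74838 = 2.2152 atm.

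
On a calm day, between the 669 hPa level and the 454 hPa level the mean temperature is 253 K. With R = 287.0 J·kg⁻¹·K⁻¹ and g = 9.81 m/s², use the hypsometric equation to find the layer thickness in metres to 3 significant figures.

Δz ≈ 2870 m

Hypsometric equation: Δz = (R T̄/g) ln(P₁/P₂).
R T̄/g = 287.0 × 253 / 9.81 = 7401.7 m.
ln(669/454) = ln(1.4736) = 0.38771.
Δz = 7401.7 × 0.38771 = 2869.7 m.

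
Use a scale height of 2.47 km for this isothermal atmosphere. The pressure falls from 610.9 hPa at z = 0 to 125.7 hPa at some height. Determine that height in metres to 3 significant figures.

z ≈ 3910 m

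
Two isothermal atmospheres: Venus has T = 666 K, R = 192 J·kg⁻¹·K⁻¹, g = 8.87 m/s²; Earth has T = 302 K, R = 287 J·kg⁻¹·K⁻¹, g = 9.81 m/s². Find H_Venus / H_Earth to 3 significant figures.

H_Venus/H_Earth ≈ 1.63

H = RT/g for each body.
H_Venus = 192 × 666 / 8.87 = 14416 m.
H_Earth = 287 × 302 / 9.81 = 8835.3 m.
H_Venus/H_Earth = 14416/8835.3 = 1.6316.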